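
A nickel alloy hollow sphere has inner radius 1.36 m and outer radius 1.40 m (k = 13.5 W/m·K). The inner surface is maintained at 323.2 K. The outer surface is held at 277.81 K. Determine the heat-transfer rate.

Q = 4πk·ΔT/(1/r₁ − 1/r₂) = 4π × 13.5 × 45.39 / (1/1.36 − 1/1.40) = 3.67×10^5 W

Q = 3.67×10^5 W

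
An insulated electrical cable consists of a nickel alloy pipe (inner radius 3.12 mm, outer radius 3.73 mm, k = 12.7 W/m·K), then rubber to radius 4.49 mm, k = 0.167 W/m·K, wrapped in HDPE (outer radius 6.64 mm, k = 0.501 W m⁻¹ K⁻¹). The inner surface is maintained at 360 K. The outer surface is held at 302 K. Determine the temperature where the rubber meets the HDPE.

T = 325.8 K

Treat each layer as a resistance in series:
  R'_nickel alloy = ln(0.00373/0.00312)/(2πk) = 0.1786/(2π·12.7) = 0.002238 m·K/W
  R'_rubber = ln(0.00449/0.00373)/(2πk) = 0.1854/(2π·0.167) = 0.1767 m·K/W
  R'_HDPE = ln(0.00664/0.00449)/(2πk) = 0.3913/(2π·0.501) = 0.1243 m·K/W
ΣR = 0.002238 + 0.1767 + 0.1243 = 0.3032 m·K/W
Q' = ΔT/ΣR = (360 K − 302 K)/0.3032 = 191.3 W/m
From the inner boundary to the rubber/HDPE interface, ΣR_partial = 0.1789 m·K/W.
T_interface = T_in − Q'·ΣR_partial = 360 K − (191.3)(0.1789) = 325.8 K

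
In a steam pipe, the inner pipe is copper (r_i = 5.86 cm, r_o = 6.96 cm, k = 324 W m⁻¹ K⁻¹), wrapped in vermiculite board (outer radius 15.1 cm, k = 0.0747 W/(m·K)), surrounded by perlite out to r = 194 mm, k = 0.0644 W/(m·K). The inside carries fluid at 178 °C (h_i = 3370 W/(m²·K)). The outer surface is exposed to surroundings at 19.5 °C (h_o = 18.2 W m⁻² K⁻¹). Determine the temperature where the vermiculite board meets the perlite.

T = 65.0 °C

Series thermal resistances, inner to outer:
  R'_conv,in = 1/(2πr h) = 1/(2π·0.0586·3370) = 8.059×10^-4 m·K/W
  R'_copper = ln(0.0696/0.0586)/(2πk) = 0.1720/(2π·324) = 8.450×10^-5 m·K/W
  R'_vermiculite board = ln(0.151/0.0696)/(2πk) = 0.7745/(2π·0.0747) = 1.650 m·K/W
  R'_perlite = ln(0.194/0.151)/(2πk) = 0.2506/(2π·0.0644) = 0.6193 m·K/W
  R'_conv,out = 1/(2πr h) = 1/(2π·0.194·18.2) = 0.04508 m·K/W
ΣR = 8.059×10^-4 + 8.450×10^-5 + 1.650 + 0.6193 + 0.04508 = 2.315 m·K/W
Q' = ΔT/ΣR = (178 °C − 19.5 °C)/2.315 = 68.47 W/m
From the inner boundary to the vermiculite board/perlite interface, ΣR_partial = 1.651 m·K/W.
T_interface = T_in − Q'·ΣR_partial = 178 °C − (68.47)(1.651) = 65.0 °C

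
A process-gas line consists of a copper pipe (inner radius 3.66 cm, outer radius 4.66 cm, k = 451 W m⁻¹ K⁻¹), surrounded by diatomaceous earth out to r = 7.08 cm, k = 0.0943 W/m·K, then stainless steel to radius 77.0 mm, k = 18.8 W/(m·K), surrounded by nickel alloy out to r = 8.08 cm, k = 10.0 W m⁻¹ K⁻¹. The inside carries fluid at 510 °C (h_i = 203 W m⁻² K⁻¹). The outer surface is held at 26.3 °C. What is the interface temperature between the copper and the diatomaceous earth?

Series thermal resistances, inner to outer:
  R'_conv,in = 1/(2πr h) = 1/(2π·0.0366·203) = 0.02142 m·K/W
  R'_copper = ln(0.0466/0.0366)/(2πk) = 0.2416/(2π·451) = 8.524×10^-5 m·K/W
  R'_diatomaceous earth = ln(0.0708/0.0466)/(2πk) = 0.4183/(2π·0.0943) = 0.7059 m·K/W
  R'_stainless steel = ln(0.0770/0.0708)/(2πk) = 0.08395/(2π·18.8) = 7.107×10^-4 m·K/W
  R'_nickel alloy = ln(0.0808/0.0770)/(2πk) = 0.04817/(2π·10.0) = 7.667×10^-4 m·K/W
ΣR = 0.02142 + 8.524×10^-5 + 0.7059 + 7.107×10^-4 + 7.667×10^-4 = 0.7289 m·K/W
Q' = ΔT/ΣR = (510 °C − 26.3 °C)/0.7289 = 663.6 W/m
From the inner boundary to the copper/diatomaceous earth interface, ΣR_partial = 0.02151 m·K/W.
T_interface = T_in − Q'·ΣR_partial = 510 °C − (663.6)(0.02151) = 496 °C

T = 496 °C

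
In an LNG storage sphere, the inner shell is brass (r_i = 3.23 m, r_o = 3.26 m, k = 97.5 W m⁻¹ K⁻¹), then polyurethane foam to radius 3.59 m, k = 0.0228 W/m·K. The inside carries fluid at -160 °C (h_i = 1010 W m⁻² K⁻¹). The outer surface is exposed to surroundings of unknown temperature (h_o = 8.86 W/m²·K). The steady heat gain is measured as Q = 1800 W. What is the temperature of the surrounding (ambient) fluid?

T_out = 18.4 °C

Sum the resistances:
  R_conv,in = 1/(4πr²h) = 1/(4π·3.23²·1010) = 7.552×10^-6 K/W
  R_brass = (1/3.23 − 1/3.26)/(4πk) = 0.002849/(4π·97.5) = 2.325×10^-6 K/W
  R_polyurethane foam = (1/3.26 − 1/3.59)/(4πk) = 0.02820/(4π·0.0228) = 0.09841 K/W
  R_conv,out = 1/(4πr²h) = 1/(4π·3.59²·8.86) = 6.969×10^-4 K/W
ΣR = 0.09912 K/W
ΔT = Q·ΣR = 1800 × 0.09912 = 178.4 K
Heat flows inward, so T_out = T_in + ΔT = -160 + 178.4 = 18.4 °C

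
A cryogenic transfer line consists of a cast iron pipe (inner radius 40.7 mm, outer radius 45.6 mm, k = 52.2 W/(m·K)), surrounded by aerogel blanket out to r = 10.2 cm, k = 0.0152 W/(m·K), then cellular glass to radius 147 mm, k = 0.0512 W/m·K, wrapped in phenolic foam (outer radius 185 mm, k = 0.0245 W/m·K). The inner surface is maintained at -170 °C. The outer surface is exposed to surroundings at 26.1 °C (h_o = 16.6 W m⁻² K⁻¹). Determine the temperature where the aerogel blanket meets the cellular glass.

Treat each layer as a resistance in series:
  R'_cast iron = ln(0.0456/0.0407)/(2πk) = 0.1137/(2π·52.2) = 3.466×10^-4 m·K/W
  R'_aerogel blanket = ln(0.102/0.0456)/(2πk) = 0.8051/(2π·0.0152) = 8.430 m·K/W
  R'_cellular glass = ln(0.147/0.102)/(2πk) = 0.3655/(2π·0.0512) = 1.136 m·K/W
  R'_phenolic foam = ln(0.185/0.147)/(2πk) = 0.2299/(2π·0.0245) = 1.494 m·K/W
  R'_conv,out = 1/(2πr h) = 1/(2π·0.185·16.6) = 0.05183 m·K/W
ΣR = 3.466×10^-4 + 8.430 + 1.136 + 1.494 + 0.05183 = 11.11 m·K/W
Q' = ΔT/ΣR = (-170 °C − 26.1 °C)/11.11 = -17.65 W/m
From the inner boundary to the aerogel blanket/cellular glass interface, ΣR_partial = 8.430 m·K/W.
T_interface = T_in − Q'·ΣR_partial = -170 °C − (-17.65)(8.430) = -21.2 °C

T = -21.2 °C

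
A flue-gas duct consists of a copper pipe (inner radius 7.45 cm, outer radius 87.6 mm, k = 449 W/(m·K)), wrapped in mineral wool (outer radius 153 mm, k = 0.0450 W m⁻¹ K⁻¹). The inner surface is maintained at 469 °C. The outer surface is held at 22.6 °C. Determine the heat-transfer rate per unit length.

Treat each layer as a resistance in series:
  R'_copper = ln(0.0876/0.0745)/(2πk) = 0.1620/(2π·449) = 5.742×10^-5 m·K/W
  R'_mineral wool = ln(0.153/0.0876)/(2πk) = 0.5577/(2π·0.0450) = 1.972 m·K/W
ΣR = 5.742×10^-5 + 1.972 = 1.972 m·K/W
Q' = ΔT/ΣR = (469 °C − 22.6 °C)/1.972 = 226 W/m

Q' = 226 W/m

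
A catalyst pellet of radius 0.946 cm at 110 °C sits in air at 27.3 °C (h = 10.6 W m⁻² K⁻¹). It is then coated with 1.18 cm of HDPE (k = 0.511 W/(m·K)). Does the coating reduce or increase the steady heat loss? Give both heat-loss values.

increases: 0.986 → 3.21 W

Critical radius for a sphere: r_cr = 2k/h = 0.0964 m = 9.64 cm.
Outer radius after coating: r₂ = 0.00946 + 0.0118 = 0.02126 m.
Since r₁ < r_cr and r₂ ≤ r_cr, the coating moves toward the maximum at r_cr — heat loss rises.
Bare: R = 1/(4πr₁²h) = 83.89 K/W; Q = 82.7/83.89 = 0.986 W.
Coated: R = R_cond + R_conv = 25.75 K/W; Q = 82.7/25.75 = 3.21 W.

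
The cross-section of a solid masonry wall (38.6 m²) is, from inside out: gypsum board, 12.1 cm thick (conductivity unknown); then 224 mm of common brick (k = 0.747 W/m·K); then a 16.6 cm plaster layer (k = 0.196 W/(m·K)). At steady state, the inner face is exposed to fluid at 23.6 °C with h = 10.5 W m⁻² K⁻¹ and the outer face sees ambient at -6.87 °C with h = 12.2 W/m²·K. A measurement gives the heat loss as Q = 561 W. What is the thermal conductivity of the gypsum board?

ΣR = ΔT/Q = |23.6 − -6.87|/561 = 0.05431 K/W
Known resistances:
  R_conv,in = 1/(hA) = 1/(10.5·38.6) = 0.002467 K/W
  R_common brick = L/(kA) = 0.224/(0.747·38.6) = 0.007769 K/W
  R_plaster = L/(kA) = 0.166/(0.196·38.6) = 0.02194 K/W
  R_conv,out = 1/(hA) = 1/(12.2·38.6) = 0.002124 K/W
R_gypsum board = ΣR − ΣR_known = 0.05431 − 0.03430 = 0.02001 K/W
L/(kA) = 0.02001 ⇒ k = 0.121/(0.02001·38.6) = 0.157 W/m·K

k = 0.157 W/m·K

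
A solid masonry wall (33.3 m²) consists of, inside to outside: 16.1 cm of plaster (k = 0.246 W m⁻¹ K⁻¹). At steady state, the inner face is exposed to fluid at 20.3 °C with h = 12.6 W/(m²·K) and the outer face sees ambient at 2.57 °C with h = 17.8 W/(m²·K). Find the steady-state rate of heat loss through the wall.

Q = 747 W

Series thermal resistances, inner to outer:
  R_conv,in = 1/(hA) = 1/(12.6·33.3) = 0.002383 K/W
  R_plaster = L/(kA) = 0.161/(0.246·33.3) = 0.01965 K/W
  R_conv,out = 1/(hA) = 1/(17.8·33.3) = 0.001687 K/W
ΣR = 0.002383 + 0.01965 + 0.001687 = 0.02372 K/W
Q = ΔT/ΣR = (20.3 °C − 2.57 °C)/0.02372 = 747 W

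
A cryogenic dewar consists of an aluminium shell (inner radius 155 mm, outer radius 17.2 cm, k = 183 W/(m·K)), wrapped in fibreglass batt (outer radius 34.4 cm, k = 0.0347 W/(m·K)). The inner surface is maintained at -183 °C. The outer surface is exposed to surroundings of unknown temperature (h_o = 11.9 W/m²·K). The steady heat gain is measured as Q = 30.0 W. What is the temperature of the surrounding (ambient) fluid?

T_out = 18.7 °C

Sum the resistances:
  R_aluminium = (1/0.155 − 1/0.172)/(4πk) = 0.6377/(4π·183) = 2.773×10^-4 K/W
  R_fibreglass batt = (1/0.172 − 1/0.344)/(4πk) = 2.907/(4π·0.0347) = 6.667 K/W
  R_conv,out = 1/(4πr²h) = 1/(4π·0.344²·11.9) = 0.05651 K/W
ΣR = 6.723 K/W
ΔT = Q·ΣR = 30.0 × 6.723 = 201.7 K
Heat flows inward, so T_out = T_in + ΔT = -183 + 201.7 = 18.7 °C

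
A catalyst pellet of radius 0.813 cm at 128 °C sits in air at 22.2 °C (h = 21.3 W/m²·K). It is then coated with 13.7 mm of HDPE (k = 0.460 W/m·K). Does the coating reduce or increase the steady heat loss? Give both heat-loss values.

increases: 1.87 → 4.99 W

Critical radius for a sphere: r_cr = 2k/h = 0.0432 m = 4.32 cm.
Outer radius after coating: r₂ = 0.00813 + 0.0137 = 0.02183 m.
Since r₁ < r_cr and r₂ ≤ r_cr, the coating moves toward the maximum at r_cr — heat loss rises.
Bare: R = 1/(4πr₁²h) = 56.52 K/W; Q = 105.8/56.52 = 1.87 W.
Coated: R = R_cond + R_conv = 21.19 K/W; Q = 105.8/21.19 = 4.99 W.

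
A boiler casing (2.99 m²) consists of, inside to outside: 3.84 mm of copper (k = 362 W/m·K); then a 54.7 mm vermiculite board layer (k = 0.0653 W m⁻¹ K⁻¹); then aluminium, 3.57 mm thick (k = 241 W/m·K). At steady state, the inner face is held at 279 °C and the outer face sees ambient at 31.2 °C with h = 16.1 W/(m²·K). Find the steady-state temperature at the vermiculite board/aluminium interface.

Treat each layer as a resistance in series:
  R_copper = L/(kA) = 0.00384/(362·2.99) = 3.548×10^-6 K/W
  R_vermiculite board = L/(kA) = 0.0547/(0.0653·2.99) = 0.2802 K/W
  R_aluminium = L/(kA) = 0.00357/(241·2.99) = 4.954×10^-6 K/W
  R_conv,out = 1/(hA) = 1/(16.1·2.99) = 0.02077 K/W
ΣR = 3.548×10^-6 + 0.2802 + 4.954×10^-6 + 0.02077 = 0.3010 K/W
Q = ΔT/ΣR = (279 °C − 31.2 °C)/0.3010 = 823.3 W
From the inner boundary to the vermiculite board/aluminium interface, ΣR_partial = 0.2802 K/W.
T_interface = T_in − Q·ΣR_partial = 279 °C − (823.3)(0.2802) = 48.3 °C

T = 48.3 °C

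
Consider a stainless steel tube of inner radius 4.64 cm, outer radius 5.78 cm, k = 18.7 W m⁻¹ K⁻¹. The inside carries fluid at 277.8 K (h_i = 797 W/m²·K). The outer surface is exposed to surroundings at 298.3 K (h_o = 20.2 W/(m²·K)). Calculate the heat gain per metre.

Resistance network (inner→outer):
  R'_conv,in = 1/(2πr h) = 1/(2π·0.0464·797) = 0.004304 m·K/W
  R'_stainless steel = ln(0.0578/0.0464)/(2πk) = 0.2197/(2π·18.7) = 0.001870 m·K/W
  R'_conv,out = 1/(2πr h) = 1/(2π·0.0578·20.2) = 0.1363 m·K/W
ΣR = 0.004304 + 0.001870 + 0.1363 = 0.1425 m·K/W
Q' = ΔT/ΣR = (277.8 K − 298.3 K)/0.1425 = -144 W/m
(Negative Q' ⇒ heat flows inward; heat gain = 144 W/m.)

Q' = 144 W/m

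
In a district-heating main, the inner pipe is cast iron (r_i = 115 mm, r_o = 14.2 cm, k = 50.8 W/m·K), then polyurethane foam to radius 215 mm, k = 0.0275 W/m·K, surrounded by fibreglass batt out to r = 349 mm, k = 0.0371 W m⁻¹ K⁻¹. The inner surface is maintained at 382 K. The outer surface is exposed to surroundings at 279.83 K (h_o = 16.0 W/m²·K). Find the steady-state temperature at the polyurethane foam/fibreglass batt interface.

Series thermal resistances, inner to outer:
  R'_cast iron = ln(0.142/0.115)/(2πk) = 0.2109/(2π·50.8) = 6.607×10^-4 m·K/W
  R'_polyurethane foam = ln(0.215/0.142)/(2πk) = 0.4148/(2π·0.0275) = 2.401 m·K/W
  R'_fibreglass batt = ln(0.349/0.215)/(2πk) = 0.4844/(2π·0.0371) = 2.078 m·K/W
  R'_conv,out = 1/(2πr h) = 1/(2π·0.349·16.0) = 0.02850 m·K/W
ΣR = 6.607×10^-4 + 2.401 + 2.078 + 0.02850 = 4.508 m·K/W
Q' = ΔT/ΣR = (382 K − 279.83 K)/4.508 = 22.66 W/m
From the inner boundary to the polyurethane foam/fibreglass batt interface, ΣR_partial = 2.402 m·K/W.
T_interface = T_in − Q'·ΣR_partial = 382 K − (22.66)(2.402) = 327.6 K

T = 327.6 K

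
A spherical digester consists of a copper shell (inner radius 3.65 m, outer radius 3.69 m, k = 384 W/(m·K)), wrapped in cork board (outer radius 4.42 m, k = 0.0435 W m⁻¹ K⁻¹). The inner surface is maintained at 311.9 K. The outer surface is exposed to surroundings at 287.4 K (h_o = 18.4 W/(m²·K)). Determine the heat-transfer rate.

Q = 298 W

Treat each layer as a resistance in series:
  R_copper = (1/3.65 − 1/3.69)/(4πk) = 0.002970/(4π·384) = 6.155×10^-7 K/W
  R_cork board = (1/3.69 − 1/4.42)/(4πk) = 0.04476/(4π·0.0435) = 0.08188 K/W
  R_conv,out = 1/(4πr²h) = 1/(4π·4.42²·18.4) = 2.214×10^-4 K/W
ΣR = 6.155×10^-7 + 0.08188 + 2.214×10^-4 = 0.08210 K/W
Q = ΔT/ΣR = (311.9 K − 287.4 K)/0.08210 = 298 W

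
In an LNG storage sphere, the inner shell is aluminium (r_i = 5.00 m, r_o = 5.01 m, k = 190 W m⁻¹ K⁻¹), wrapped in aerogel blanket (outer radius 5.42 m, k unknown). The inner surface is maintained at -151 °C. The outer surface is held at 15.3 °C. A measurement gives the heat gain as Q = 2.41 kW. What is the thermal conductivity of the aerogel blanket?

k = 0.0174 W/m·K

ΣR = ΔT/Q = |-151 − 15.3|/2410 = 0.06900 K/W
Known resistances:
  R_aluminium = (1/5.00 − 1/5.01)/(4πk) = 3.992×10^-4/(4π·190) = 1.672×10^-7 K/W
R_aerogel blanket = ΣR − ΣR_known = 0.06900 − 1.672×10^-7 = 0.06900 K/W
(1/r₁−1/r₂)/(4πk) = 0.06900 ⇒ k = 0.01510/(4π·0.06900) = 0.0174 W/m·K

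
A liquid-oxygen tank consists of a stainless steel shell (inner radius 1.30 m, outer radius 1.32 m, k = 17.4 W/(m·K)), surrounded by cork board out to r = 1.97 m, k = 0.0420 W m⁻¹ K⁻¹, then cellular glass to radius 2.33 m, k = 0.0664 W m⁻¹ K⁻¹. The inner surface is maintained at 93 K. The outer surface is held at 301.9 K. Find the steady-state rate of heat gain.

Resistance network (inner→outer):
  R_stainless steel = (1/1.30 − 1/1.32)/(4πk) = 0.01166/(4π·17.4) = 5.330×10^-5 K/W
  R_cork board = (1/1.32 − 1/1.97)/(4πk) = 0.2500/(4π·0.0420) = 0.4736 K/W
  R_cellular glass = (1/1.97 − 1/2.33)/(4πk) = 0.07843/(4π·0.0664) = 0.09399 K/W
ΣR = 5.330×10^-5 + 0.4736 + 0.09399 = 0.5676 K/W
Q = ΔT/ΣR = (93 K − 301.9 K)/0.5676 = -368 W
(Negative Q ⇒ heat flows inward; heat gain = 368 W.)

Q = 368 W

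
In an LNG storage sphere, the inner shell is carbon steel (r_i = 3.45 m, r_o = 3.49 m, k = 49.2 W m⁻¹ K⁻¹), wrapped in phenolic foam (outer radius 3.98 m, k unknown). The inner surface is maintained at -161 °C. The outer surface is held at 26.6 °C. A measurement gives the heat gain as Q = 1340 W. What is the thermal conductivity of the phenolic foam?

ΣR = ΔT/Q = |-161 − 26.6|/1340 = 0.1400 K/W
Known resistances:
  R_carbon steel = (1/3.45 − 1/3.49)/(4πk) = 0.003322/(4π·49.2) = 5.373×10^-6 K/W
R_phenolic foam = ΣR − ΣR_known = 0.1400 − 5.373×10^-6 = 0.1400 K/W
(1/r₁−1/r₂)/(4πk) = 0.1400 ⇒ k = 0.03528/(4π·0.1400) = 0.0201 W/m·K

k = 0.0201 W/m·K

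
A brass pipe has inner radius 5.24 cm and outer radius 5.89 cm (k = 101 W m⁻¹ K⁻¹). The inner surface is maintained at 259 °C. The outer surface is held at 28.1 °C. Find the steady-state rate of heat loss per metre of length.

Q' = 1250 kW/m

Q' = 2πk·ΔT/ln(r₂/r₁) = 2π × 101 × 230.9 / ln(0.0589/0.0524) = 1.25×10^6 W/m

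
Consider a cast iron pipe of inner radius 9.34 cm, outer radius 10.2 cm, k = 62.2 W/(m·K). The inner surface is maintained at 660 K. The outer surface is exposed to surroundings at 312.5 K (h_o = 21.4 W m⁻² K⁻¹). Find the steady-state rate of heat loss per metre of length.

Resistance network (inner→outer):
  R'_cast iron = ln(0.102/0.0934)/(2πk) = 0.08808/(2π·62.2) = 2.254×10^-4 m·K/W
  R'_conv,out = 1/(2πr h) = 1/(2π·0.102·21.4) = 0.07291 m·K/W
ΣR = 2.254×10^-4 + 0.07291 = 0.07314 m·K/W
Q' = ΔT/ΣR = (660 K − 312.5 K)/0.07314 = 4750 W/m

Q' = 4.75 kW/m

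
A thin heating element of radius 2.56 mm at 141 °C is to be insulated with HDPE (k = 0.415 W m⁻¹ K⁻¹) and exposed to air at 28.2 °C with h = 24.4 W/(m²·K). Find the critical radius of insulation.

For a cylinder, r_cr = k_ins/h = 0.415/24.4 = 0.0170 m = 1.70 cm

r_cr = 1.70 cm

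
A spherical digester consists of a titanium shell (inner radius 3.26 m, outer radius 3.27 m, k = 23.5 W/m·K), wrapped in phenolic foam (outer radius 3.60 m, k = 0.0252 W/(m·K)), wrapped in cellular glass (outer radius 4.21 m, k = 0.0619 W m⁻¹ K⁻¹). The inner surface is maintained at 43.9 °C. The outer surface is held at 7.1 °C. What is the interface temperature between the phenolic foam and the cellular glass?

T = 20.7 °C

Resistance network (inner→outer):
  R_titanium = (1/3.26 − 1/3.27)/(4πk) = 9.381×10^-4/(4π·23.5) = 3.177×10^-6 K/W
  R_phenolic foam = (1/3.27 − 1/3.60)/(4πk) = 0.02803/(4π·0.0252) = 0.08852 K/W
  R_cellular glass = (1/3.60 − 1/4.21)/(4πk) = 0.04025/(4π·0.0619) = 0.05174 K/W
ΣR = 3.177×10^-6 + 0.08852 + 0.05174 = 0.1403 K/W
Q = ΔT/ΣR = (43.9 °C − 7.1 °C)/0.1403 = 262.3 W
From the inner boundary to the phenolic foam/cellular glass interface, ΣR_partial = 0.08852 K/W.
T_interface = T_in − Q·ΣR_partial = 43.9 °C − (262.3)(0.08852) = 20.7 °C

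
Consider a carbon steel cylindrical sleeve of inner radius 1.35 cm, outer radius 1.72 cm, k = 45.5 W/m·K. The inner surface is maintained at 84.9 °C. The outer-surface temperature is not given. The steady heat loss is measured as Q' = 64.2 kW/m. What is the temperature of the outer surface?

T_out = 30.5 °C

Sum the resistances:
  R'_carbon steel = ln(0.0172/0.0135)/(2πk) = 0.2422/(2π·45.5) = 8.473×10^-4 m·K/W
ΣR = 8.473×10^-4 m·K/W
ΔT = Q'·ΣR = 64200 × 8.473×10^-4 = 54.40 K
Heat flows outward, so T_out = T_in − ΔT = 84.9 − 54.40 = 30.5 °C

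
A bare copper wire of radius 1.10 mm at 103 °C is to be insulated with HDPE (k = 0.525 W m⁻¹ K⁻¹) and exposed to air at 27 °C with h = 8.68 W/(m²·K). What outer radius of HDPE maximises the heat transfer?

For a cylinder, r_cr = k_ins/h = 0.525/8.68 = 0.0605 m = 6.05 cm

r_cr = 6.05 cm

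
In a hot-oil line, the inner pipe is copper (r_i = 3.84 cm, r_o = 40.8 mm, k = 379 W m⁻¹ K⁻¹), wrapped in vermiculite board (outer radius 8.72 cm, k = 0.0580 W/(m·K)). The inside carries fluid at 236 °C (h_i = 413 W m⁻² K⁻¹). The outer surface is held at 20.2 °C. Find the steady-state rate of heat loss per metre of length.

Series thermal resistances, inner to outer:
  R'_conv,in = 1/(2πr h) = 1/(2π·0.0384·413) = 0.01004 m·K/W
  R'_copper = ln(0.0408/0.0384)/(2πk) = 0.06062/(2π·379) = 2.546×10^-5 m·K/W
  R'_vermiculite board = ln(0.0872/0.0408)/(2πk) = 0.7595/(2π·0.0580) = 2.084 m·K/W
ΣR = 0.01004 + 2.546×10^-5 + 2.084 = 2.094 m·K/W
Q' = ΔT/ΣR = (236 °C − 20.2 °C)/2.094 = 103 W/m

Q' = 103 W/m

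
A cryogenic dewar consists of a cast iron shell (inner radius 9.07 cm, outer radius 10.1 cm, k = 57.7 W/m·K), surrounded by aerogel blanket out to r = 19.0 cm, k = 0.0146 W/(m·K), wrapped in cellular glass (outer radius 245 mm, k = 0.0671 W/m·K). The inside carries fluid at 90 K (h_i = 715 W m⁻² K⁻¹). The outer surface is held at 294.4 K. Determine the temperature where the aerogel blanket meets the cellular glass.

T = 283.7 K

Series thermal resistances, inner to outer:
  R_conv,in = 1/(4πr²h) = 1/(4π·0.0907²·715) = 0.01353 K/W
  R_cast iron = (1/0.0907 − 1/0.101)/(4πk) = 1.124/(4π·57.7) = 0.001551 K/W
  R_aerogel blanket = (1/0.101 − 1/0.190)/(4πk) = 4.638/(4π·0.0146) = 25.28 K/W
  R_cellular glass = (1/0.190 − 1/0.245)/(4πk) = 1.182/(4π·0.0671) = 1.401 K/W
ΣR = 0.01353 + 0.001551 + 25.28 + 1.401 = 26.70 K/W
Q = ΔT/ΣR = (90 K − 294.4 K)/26.70 = -7.655 W
From the inner boundary to the aerogel blanket/cellular glass interface, ΣR_partial = 25.30 K/W.
T_interface = T_in − Q·ΣR_partial = 90 K − (-7.655)(25.30) = 283.7 K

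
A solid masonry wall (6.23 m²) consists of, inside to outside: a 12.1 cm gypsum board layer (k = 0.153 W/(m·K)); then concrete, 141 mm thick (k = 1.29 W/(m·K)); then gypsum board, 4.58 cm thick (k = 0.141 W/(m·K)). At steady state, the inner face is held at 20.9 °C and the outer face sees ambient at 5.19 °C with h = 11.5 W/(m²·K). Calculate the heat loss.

Resistance network (inner→outer):
  R_gypsum board = L/(kA) = 0.121/(0.153·6.23) = 0.1269 K/W
  R_concrete = L/(kA) = 0.141/(1.29·6.23) = 0.01754 K/W
  R_gypsum board = L/(kA) = 0.0458/(0.141·6.23) = 0.05214 K/W
  R_conv,out = 1/(hA) = 1/(11.5·6.23) = 0.01396 K/W
ΣR = 0.1269 + 0.01754 + 0.05214 + 0.01396 = 0.2105 K/W
Q = ΔT/ΣR = (20.9 °C − 5.19 °C)/0.2105 = 74.6 W

Q = 74.6 W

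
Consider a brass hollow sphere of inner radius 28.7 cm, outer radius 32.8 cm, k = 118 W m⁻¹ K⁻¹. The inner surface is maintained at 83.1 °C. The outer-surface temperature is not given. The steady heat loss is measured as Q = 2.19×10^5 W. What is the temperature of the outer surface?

Series resistances:
  R_brass = (1/0.287 − 1/0.328)/(4πk) = 0.4355/(4π·118) = 2.937×10^-4 K/W
ΣR = 2.937×10^-4 K/W
ΔT = Q·ΣR = 2.19×10^5 × 2.937×10^-4 = 64.32 K
Heat flows outward, so T_out = T_in − ΔT = 83.1 − 64.32 = 18.8 °C

T_out = 18.8 °C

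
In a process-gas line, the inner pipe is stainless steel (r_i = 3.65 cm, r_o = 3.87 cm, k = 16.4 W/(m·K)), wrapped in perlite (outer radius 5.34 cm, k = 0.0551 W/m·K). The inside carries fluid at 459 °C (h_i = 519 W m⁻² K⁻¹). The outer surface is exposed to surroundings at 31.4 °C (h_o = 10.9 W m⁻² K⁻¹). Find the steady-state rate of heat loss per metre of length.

Series thermal resistances, inner to outer:
  R'_conv,in = 1/(2πr h) = 1/(2π·0.0365·519) = 0.008402 m·K/W
  R'_stainless steel = ln(0.0387/0.0365)/(2πk) = 0.05853/(2π·16.4) = 5.680×10^-4 m·K/W
  R'_perlite = ln(0.0534/0.0387)/(2πk) = 0.3220/(2π·0.0551) = 0.9300 m·K/W
  R'_conv,out = 1/(2πr h) = 1/(2π·0.0534·10.9) = 0.2734 m·K/W
ΣR = 0.008402 + 5.680×10^-4 + 0.9300 + 0.2734 = 1.212 m·K/W
Q' = ΔT/ΣR = (459 °C − 31.4 °C)/1.212 = 353 W/m

Q' = 353 W/m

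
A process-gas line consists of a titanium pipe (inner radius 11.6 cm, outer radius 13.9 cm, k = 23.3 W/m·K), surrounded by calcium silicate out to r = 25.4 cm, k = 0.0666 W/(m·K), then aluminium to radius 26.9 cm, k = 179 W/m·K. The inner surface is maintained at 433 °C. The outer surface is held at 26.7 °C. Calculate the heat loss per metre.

Q' = 282 W/m

Resistance network (inner→outer):
  R'_titanium = ln(0.139/0.116)/(2πk) = 0.1809/(2π·23.3) = 0.001236 m·K/W
  R'_calcium silicate = ln(0.254/0.139)/(2πk) = 0.6029/(2π·0.0666) = 1.441 m·K/W
  R'_aluminium = ln(0.269/0.254)/(2πk) = 0.05738/(2π·179) = 5.102×10^-5 m·K/W
ΣR = 0.001236 + 1.441 + 5.102×10^-5 = 1.442 m·K/W
Q' = ΔT/ΣR = (433 °C − 26.7 °C)/1.442 = 282 W/m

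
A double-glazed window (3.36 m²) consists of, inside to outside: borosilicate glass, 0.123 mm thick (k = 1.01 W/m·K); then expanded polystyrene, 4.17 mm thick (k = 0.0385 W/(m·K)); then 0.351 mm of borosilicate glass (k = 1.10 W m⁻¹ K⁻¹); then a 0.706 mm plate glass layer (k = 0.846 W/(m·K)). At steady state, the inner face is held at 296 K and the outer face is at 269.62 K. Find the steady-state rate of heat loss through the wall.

Series thermal resistances, inner to outer:
  R_borosilicate glass = L/(kA) = 1.23×10^-4/(1.01·3.36) = 3.624×10^-5 K/W
  R_expanded polystyrene = L/(kA) = 0.00417/(0.0385·3.36) = 0.03224 K/W
  R_borosilicate glass = L/(kA) = 3.51×10^-4/(1.10·3.36) = 9.497×10^-5 K/W
  R_plate glass = L/(kA) = 7.06×10^-4/(0.846·3.36) = 2.484×10^-4 K/W
ΣR = 3.624×10^-5 + 0.03224 + 9.497×10^-5 + 2.484×10^-4 = 0.03262 K/W
Q = ΔT/ΣR = (296 K − 269.62 K)/0.03262 = 809 W

Q = 809 W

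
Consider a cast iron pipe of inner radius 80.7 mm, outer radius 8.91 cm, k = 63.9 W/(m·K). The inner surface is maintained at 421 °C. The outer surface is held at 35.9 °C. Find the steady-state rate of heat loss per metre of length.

Q' = 2πk·ΔT/ln(r₂/r₁) = 2π × 63.9 × 385.1 / ln(0.0891/0.0807) = 1.56×10^6 W/m

Q' = 1560 kW/m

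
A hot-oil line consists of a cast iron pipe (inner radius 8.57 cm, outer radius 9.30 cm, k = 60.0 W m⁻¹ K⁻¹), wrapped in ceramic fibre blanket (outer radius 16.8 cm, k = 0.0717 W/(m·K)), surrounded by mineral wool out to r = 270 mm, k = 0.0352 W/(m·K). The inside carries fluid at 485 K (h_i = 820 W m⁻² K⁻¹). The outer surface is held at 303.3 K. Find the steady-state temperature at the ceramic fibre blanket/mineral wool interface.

Resistance network (inner→outer):
  R'_conv,in = 1/(2πr h) = 1/(2π·0.0857·820) = 0.002265 m·K/W
  R'_cast iron = ln(0.0930/0.0857)/(2πk) = 0.08175/(2π·60.0) = 2.168×10^-4 m·K/W
  R'_ceramic fibre blanket = ln(0.168/0.0930)/(2πk) = 0.5914/(2π·0.0717) = 1.313 m·K/W
  R'_mineral wool = ln(0.270/0.168)/(2πk) = 0.4745/(2π·0.0352) = 2.145 m·K/W
ΣR = 0.002265 + 2.168×10^-4 + 1.313 + 2.145 = 3.460 m·K/W
Q' = ΔT/ΣR = (485 K − 303.3 K)/3.460 = 52.51 W/m
From the inner boundary to the ceramic fibre blanket/mineral wool interface, ΣR_partial = 1.315 m·K/W.
T_interface = T_in − Q'·ΣR_partial = 485 K − (52.51)(1.315) = 416 K

T = 416 K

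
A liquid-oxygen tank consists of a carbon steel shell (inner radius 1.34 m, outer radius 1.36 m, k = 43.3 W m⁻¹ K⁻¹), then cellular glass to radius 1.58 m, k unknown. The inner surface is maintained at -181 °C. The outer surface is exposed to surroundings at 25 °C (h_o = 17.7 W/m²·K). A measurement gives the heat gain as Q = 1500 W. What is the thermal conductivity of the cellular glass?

k = 0.0601 W/m·K

ΣR = ΔT/Q = |-181 − 25|/1500 = 0.1373 K/W
Known resistances:
  R_carbon steel = (1/1.34 − 1/1.36)/(4πk) = 0.01097/(4π·43.3) = 2.017×10^-5 K/W
  R_conv,out = 1/(4πr²h) = 1/(4π·1.58²·17.7) = 0.001801 K/W
R_cellular glass = ΣR − ΣR_known = 0.1373 − 0.001821 = 0.1355 K/W
(1/r₁−1/r₂)/(4πk) = 0.1355 ⇒ k = 0.1024/(4π·0.1355) = 0.0601 W/m·K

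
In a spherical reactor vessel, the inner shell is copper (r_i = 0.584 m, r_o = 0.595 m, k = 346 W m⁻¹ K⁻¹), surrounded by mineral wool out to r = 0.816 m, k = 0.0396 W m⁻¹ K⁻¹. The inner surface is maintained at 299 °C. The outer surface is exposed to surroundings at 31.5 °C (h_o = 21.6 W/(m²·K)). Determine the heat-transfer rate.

Resistance network (inner→outer):
  R_copper = (1/0.584 − 1/0.595)/(4πk) = 0.03166/(4π·346) = 7.281×10^-6 K/W
  R_mineral wool = (1/0.595 − 1/0.816)/(4πk) = 0.4552/(4π·0.0396) = 0.9147 K/W
  R_conv,out = 1/(4πr²h) = 1/(4π·0.816²·21.6) = 0.005533 K/W
ΣR = 7.281×10^-6 + 0.9147 + 0.005533 = 0.9202 K/W
Q = ΔT/ΣR = (299 °C − 31.5 °C)/0.9202 = 291 W

Q = 291 W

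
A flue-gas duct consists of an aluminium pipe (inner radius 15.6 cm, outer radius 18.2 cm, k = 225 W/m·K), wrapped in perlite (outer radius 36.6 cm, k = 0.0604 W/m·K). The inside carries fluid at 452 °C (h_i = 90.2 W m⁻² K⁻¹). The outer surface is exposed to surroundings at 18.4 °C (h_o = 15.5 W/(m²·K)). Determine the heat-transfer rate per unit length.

Series thermal resistances, inner to outer:
  R'_conv,in = 1/(2πr h) = 1/(2π·0.156·90.2) = 0.01131 m·K/W
  R'_aluminium = ln(0.182/0.156)/(2πk) = 0.1542/(2π·225) = 1.090×10^-4 m·K/W
  R'_perlite = ln(0.366/0.182)/(2πk) = 0.6986/(2π·0.0604) = 1.841 m·K/W
  R'_conv,out = 1/(2πr h) = 1/(2π·0.366·15.5) = 0.02805 m·K/W
ΣR = 0.01131 + 1.090×10^-4 + 1.841 + 0.02805 = 1.880 m·K/W
Q' = ΔT/ΣR = (452 °C − 18.4 °C)/1.880 = 231 W/m

Q' = 231 W/m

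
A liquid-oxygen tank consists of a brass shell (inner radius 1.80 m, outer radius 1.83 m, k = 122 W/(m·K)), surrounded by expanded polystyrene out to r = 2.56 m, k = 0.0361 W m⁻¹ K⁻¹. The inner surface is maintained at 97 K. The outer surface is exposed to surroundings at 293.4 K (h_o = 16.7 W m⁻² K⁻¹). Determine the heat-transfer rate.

Resistance network (inner→outer):
  R_brass = (1/1.80 − 1/1.83)/(4πk) = 0.009107/(4π·122) = 5.941×10^-6 K/W
  R_expanded polystyrene = (1/1.83 − 1/2.56)/(4πk) = 0.1558/(4π·0.0361) = 0.3435 K/W
  R_conv,out = 1/(4πr²h) = 1/(4π·2.56²·16.7) = 7.271×10^-4 K/W
ΣR = 5.941×10^-6 + 0.3435 + 7.271×10^-4 = 0.3442 K/W
Q = ΔT/ΣR = (97 K − 293.4 K)/0.3442 = -571 W
(Negative Q ⇒ heat flows inward; heat gain = 571 W.)

Q = 571 W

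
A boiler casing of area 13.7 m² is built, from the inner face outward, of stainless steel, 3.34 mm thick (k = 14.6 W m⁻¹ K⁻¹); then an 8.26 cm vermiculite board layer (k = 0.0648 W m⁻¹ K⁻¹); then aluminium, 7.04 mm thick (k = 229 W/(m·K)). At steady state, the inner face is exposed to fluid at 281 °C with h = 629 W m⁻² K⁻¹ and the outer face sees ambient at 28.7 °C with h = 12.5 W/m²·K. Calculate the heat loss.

Series thermal resistances, inner to outer:
  R_conv,in = 1/(hA) = 1/(629·13.7) = 1.160×10^-4 K/W
  R_stainless steel = L/(kA) = 0.00334/(14.6·13.7) = 1.670×10^-5 K/W
  R_vermiculite board = L/(kA) = 0.0826/(0.0648·13.7) = 0.09304 K/W
  R_aluminium = L/(kA) = 0.00704/(229·13.7) = 2.244×10^-6 K/W
  R_conv,out = 1/(hA) = 1/(12.5·13.7) = 0.005839 K/W
ΣR = 1.160×10^-4 + 1.670×10^-5 + 0.09304 + 2.244×10^-6 + 0.005839 = 0.09901 K/W
Q = ΔT/ΣR = (281 °C − 28.7 °C)/0.09901 = 2550 W

Q = 2.55 kW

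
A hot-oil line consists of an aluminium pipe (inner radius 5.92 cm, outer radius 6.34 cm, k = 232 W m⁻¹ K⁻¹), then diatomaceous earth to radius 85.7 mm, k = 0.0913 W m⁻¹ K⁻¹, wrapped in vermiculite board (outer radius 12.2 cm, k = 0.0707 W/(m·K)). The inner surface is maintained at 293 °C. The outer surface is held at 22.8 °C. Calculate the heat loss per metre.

Treat each layer as a resistance in series:
  R'_aluminium = ln(0.0634/0.0592)/(2πk) = 0.06854/(2π·232) = 4.702×10^-5 m·K/W
  R'_diatomaceous earth = ln(0.0857/0.0634)/(2πk) = 0.3014/(2π·0.0913) = 0.5254 m·K/W
  R'_vermiculite board = ln(0.122/0.0857)/(2πk) = 0.3532/(2π·0.0707) = 0.7950 m·K/W
ΣR = 4.702×10^-5 + 0.5254 + 0.7950 = 1.320 m·K/W
Q' = ΔT/ΣR = (293 °C − 22.8 °C)/1.320 = 205 W/m

Q' = 205 W/m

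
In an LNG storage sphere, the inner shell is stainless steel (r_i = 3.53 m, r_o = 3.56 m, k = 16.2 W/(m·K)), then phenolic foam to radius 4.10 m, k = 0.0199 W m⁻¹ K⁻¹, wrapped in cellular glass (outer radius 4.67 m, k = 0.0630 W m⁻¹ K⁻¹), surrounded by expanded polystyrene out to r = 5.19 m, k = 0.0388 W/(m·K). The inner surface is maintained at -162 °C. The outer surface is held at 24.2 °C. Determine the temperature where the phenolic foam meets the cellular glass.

T = -42.0 °C

Series thermal resistances, inner to outer:
  R_stainless steel = (1/3.53 − 1/3.56)/(4πk) = 0.002387/(4π·16.2) = 1.173×10^-5 K/W
  R_phenolic foam = (1/3.56 − 1/4.10)/(4πk) = 0.03700/(4π·0.0199) = 0.1479 K/W
  R_cellular glass = (1/4.10 − 1/4.67)/(4πk) = 0.02977/(4π·0.0630) = 0.03760 K/W
  R_expanded polystyrene = (1/4.67 − 1/5.19)/(4πk) = 0.02145/(4π·0.0388) = 0.04400 K/W
ΣR = 1.173×10^-5 + 0.1479 + 0.03760 + 0.04400 = 0.2295 K/W
Q = ΔT/ΣR = (-162 °C − 24.2 °C)/0.2295 = -811.3 W
From the inner boundary to the phenolic foam/cellular glass interface, ΣR_partial = 0.1479 K/W.
T_interface = T_in − Q·ΣR_partial = -162 °C − (-811.3)(0.1479) = -42.0 °C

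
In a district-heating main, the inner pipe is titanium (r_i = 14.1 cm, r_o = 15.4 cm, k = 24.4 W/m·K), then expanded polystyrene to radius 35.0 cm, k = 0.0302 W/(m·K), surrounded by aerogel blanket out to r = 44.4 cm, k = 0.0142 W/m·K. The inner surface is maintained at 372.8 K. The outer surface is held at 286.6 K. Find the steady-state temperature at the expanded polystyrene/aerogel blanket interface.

T = 319.5 K

Resistance network (inner→outer):
  R'_titanium = ln(0.154/0.141)/(2πk) = 0.08819/(2π·24.4) = 5.753×10^-4 m·K/W
  R'_expanded polystyrene = ln(0.350/0.154)/(2πk) = 0.8210/(2π·0.0302) = 4.327 m·K/W
  R'_aerogel blanket = ln(0.444/0.350)/(2πk) = 0.2379/(2π·0.0142) = 2.666 m·K/W
ΣR = 5.753×10^-4 + 4.327 + 2.666 = 6.994 m·K/W
Q' = ΔT/ΣR = (372.8 K − 286.6 K)/6.994 = 12.32 W/m
From the inner boundary to the expanded polystyrene/aerogel blanket interface, ΣR_partial = 4.328 m·K/W.
T_interface = T_in − Q'·ΣR_partial = 372.8 K − (12.32)(4.328) = 319.5 K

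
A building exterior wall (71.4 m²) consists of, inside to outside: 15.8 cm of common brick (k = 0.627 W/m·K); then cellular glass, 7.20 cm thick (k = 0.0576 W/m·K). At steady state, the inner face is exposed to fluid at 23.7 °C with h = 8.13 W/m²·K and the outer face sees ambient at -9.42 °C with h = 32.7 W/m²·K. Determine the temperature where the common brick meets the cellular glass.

T = 16.2 °C

Treat each layer as a resistance in series:
  R_conv,in = 1/(hA) = 1/(8.13·71.4) = 0.001723 K/W
  R_common brick = L/(kA) = 0.158/(0.627·71.4) = 0.003529 K/W
  R_cellular glass = L/(kA) = 0.0720/(0.0576·71.4) = 0.01751 K/W
  R_conv,out = 1/(hA) = 1/(32.7·71.4) = 4.283×10^-4 K/W
ΣR = 0.001723 + 0.003529 + 0.01751 + 4.283×10^-4 = 0.02319 K/W
Q = ΔT/ΣR = (23.7 °C − -9.42 °C)/0.02319 = 1428 W
From the inner boundary to the common brick/cellular glass interface, ΣR_partial = 0.005252 K/W.
T_interface = T_in − Q·ΣR_partial = 23.7 °C − (1428)(0.005252) = 16.2 °C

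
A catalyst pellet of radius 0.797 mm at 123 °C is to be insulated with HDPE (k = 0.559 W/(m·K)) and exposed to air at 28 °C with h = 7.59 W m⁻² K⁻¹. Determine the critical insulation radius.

r_cr = 14.7 cm

For a sphere, r_cr = 2k_ins/h = 2·0.559/7.59 = 0.147 m = 14.7 cm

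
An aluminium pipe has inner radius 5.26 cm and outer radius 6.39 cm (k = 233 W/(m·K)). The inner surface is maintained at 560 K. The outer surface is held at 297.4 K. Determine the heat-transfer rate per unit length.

Q' = 1980 kW/m

Q' = 2πk·ΔT/ln(r₂/r₁) = 2π × 233 × 262.6 / ln(0.0639/0.0526) = 1.98×10^6 W/m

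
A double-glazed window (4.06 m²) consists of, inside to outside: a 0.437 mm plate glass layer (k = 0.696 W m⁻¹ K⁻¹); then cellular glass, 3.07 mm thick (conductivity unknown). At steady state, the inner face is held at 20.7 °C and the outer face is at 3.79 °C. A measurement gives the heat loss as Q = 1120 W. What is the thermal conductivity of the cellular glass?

k = 0.0506 W/m·K

ΣR = ΔT/Q = |20.7 − 3.79|/1120 = 0.01510 K/W
Known resistances:
  R_plate glass = L/(kA) = 4.37×10^-4/(0.696·4.06) = 1.546×10^-4 K/W
R_cellular glass = ΣR − ΣR_known = 0.01510 − 1.546×10^-4 = 0.01495 K/W
L/(kA) = 0.01495 ⇒ k = 0.00307/(0.01495·4.06) = 0.0506 W/m·K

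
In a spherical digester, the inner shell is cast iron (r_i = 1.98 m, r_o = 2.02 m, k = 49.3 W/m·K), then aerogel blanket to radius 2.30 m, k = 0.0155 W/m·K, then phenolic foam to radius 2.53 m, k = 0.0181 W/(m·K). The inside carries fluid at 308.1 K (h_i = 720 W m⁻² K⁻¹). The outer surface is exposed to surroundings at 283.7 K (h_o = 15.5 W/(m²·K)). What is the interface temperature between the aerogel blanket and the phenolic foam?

T = 292.5 K

Treat each layer as a resistance in series:
  R_conv,in = 1/(4πr²h) = 1/(4π·1.98²·720) = 2.819×10^-5 K/W
  R_cast iron = (1/1.98 − 1/2.02)/(4πk) = 0.01000/(4π·49.3) = 1.614×10^-5 K/W
  R_aerogel blanket = (1/2.02 − 1/2.30)/(4πk) = 0.06027/(4π·0.0155) = 0.3094 K/W
  R_phenolic foam = (1/2.30 − 1/2.53)/(4πk) = 0.03953/(4π·0.0181) = 0.1738 K/W
  R_conv,out = 1/(4πr²h) = 1/(4π·2.53²·15.5) = 8.021×10^-4 K/W
ΣR = 2.819×10^-5 + 1.614×10^-5 + 0.3094 + 0.1738 + 8.021×10^-4 = 0.4840 K/W
Q = ΔT/ΣR = (308.1 K − 283.7 K)/0.4840 = 50.41 W
From the inner boundary to the aerogel blanket/phenolic foam interface, ΣR_partial = 0.3094 K/W.
T_interface = T_in − Q·ΣR_partial = 308.1 K − (50.41)(0.3094) = 292.5 K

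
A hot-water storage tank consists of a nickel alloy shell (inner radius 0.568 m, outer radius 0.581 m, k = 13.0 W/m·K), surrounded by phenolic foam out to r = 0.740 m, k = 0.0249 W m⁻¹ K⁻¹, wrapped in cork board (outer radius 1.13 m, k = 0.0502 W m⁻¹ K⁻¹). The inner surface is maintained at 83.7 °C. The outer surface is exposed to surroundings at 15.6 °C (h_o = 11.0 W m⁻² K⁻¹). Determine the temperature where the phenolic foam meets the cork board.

T = 41.9 °C

Treat each layer as a resistance in series:
  R_nickel alloy = (1/0.568 − 1/0.581)/(4πk) = 0.03939/(4π·13.0) = 2.411×10^-4 K/W
  R_phenolic foam = (1/0.581 − 1/0.740)/(4πk) = 0.3698/(4π·0.0249) = 1.182 K/W
  R_cork board = (1/0.740 − 1/1.13)/(4πk) = 0.4664/(4π·0.0502) = 0.7393 K/W
  R_conv,out = 1/(4πr²h) = 1/(4π·1.13²·11.0) = 0.005666 K/W
ΣR = 2.411×10^-4 + 1.182 + 0.7393 + 0.005666 = 1.927 K/W
Q = ΔT/ΣR = (83.7 °C − 15.6 °C)/1.927 = 35.34 W
From the inner boundary to the phenolic foam/cork board interface, ΣR_partial = 1.182 K/W.
T_interface = T_in − Q·ΣR_partial = 83.7 °C − (35.34)(1.182) = 41.9 °C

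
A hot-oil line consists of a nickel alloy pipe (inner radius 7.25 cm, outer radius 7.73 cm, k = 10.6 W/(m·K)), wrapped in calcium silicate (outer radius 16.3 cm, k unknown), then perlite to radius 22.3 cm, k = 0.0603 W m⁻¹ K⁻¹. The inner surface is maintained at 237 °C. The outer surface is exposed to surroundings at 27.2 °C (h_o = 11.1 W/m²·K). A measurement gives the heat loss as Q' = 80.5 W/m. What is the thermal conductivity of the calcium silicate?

k = 0.0693 W/m·K

ΣR = ΔT/Q' = |237 − 27.2|/80.5 = 2.606 m·K/W
Known resistances:
  R'_nickel alloy = ln(0.0773/0.0725)/(2πk) = 0.06411/(2π·10.6) = 9.625×10^-4 m·K/W
  R'_perlite = ln(0.223/0.163)/(2πk) = 0.3134/(2π·0.0603) = 0.8272 m·K/W
  R'_conv,out = 1/(2πr h) = 1/(2π·0.223·11.1) = 0.06430 m·K/W
R_calcium silicate = ΣR − ΣR_known = 2.606 − 0.8925 = 1.713 m·K/W
ln(r₂/r₁)/(2πk) = 1.713 ⇒ k = 0.7461/(2π·1.713) = 0.0693 W/m·K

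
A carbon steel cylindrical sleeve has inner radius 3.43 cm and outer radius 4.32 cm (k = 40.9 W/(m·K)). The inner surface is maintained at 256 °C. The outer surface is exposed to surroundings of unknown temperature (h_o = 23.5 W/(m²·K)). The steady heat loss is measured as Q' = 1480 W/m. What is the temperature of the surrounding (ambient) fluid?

Series resistances:
  R'_carbon steel = ln(0.0432/0.0343)/(2πk) = 0.2307/(2π·40.9) = 8.977×10^-4 m·K/W
  R'_conv,out = 1/(2πr h) = 1/(2π·0.0432·23.5) = 0.1568 m·K/W
ΣR = 0.1577 m·K/W
ΔT = Q'·ΣR = 1480 × 0.1577 = 233.4 K
Heat flows outward, so T_out = T_in − ΔT = 256 − 233.4 = 22.6 °C

T_out = 22.6 °C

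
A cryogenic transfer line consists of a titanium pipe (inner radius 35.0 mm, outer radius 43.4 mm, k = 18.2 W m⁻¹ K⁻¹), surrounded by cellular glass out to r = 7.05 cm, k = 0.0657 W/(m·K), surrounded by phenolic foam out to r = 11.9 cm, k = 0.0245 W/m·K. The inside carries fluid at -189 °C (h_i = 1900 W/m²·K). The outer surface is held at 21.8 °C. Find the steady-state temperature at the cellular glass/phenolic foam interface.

Series thermal resistances, inner to outer:
  R'_conv,in = 1/(2πr h) = 1/(2π·0.0350·1900) = 0.002393 m·K/W
  R'_titanium = ln(0.0434/0.0350)/(2πk) = 0.2151/(2π·18.2) = 0.001881 m·K/W
  R'_cellular glass = ln(0.0705/0.0434)/(2πk) = 0.4852/(2π·0.0657) = 1.175 m·K/W
  R'_phenolic foam = ln(0.119/0.0705)/(2πk) = 0.5235/(2π·0.0245) = 3.401 m·K/W
ΣR = 0.002393 + 0.001881 + 1.175 + 3.401 = 4.580 m·K/W
Q' = ΔT/ΣR = (-189 °C − 21.8 °C)/4.580 = -46.03 W/m
From the inner boundary to the cellular glass/phenolic foam interface, ΣR_partial = 1.179 m·K/W.
T_interface = T_in − Q'·ΣR_partial = -189 °C − (-46.03)(1.179) = -135 °C

T = -135 °C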